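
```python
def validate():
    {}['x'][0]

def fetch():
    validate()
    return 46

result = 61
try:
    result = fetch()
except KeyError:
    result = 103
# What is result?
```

Step-by-step execution trace:
1. result starts at 61.
2. try: `fetch()` calls `validate()`.
3. `validate()` evaluates `{}['x'][0]`, which raises KeyError; it propagates through fetch (uncaught).
4. `return 46` in fetch is not reached; the assignment to result does not complete.
5. `except KeyError` matches → result = 103.
Result: 103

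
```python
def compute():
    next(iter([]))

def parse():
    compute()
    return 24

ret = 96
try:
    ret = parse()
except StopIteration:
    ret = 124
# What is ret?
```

Step-by-step execution trace:
1. ret starts at 96.
2. try: `parse()` calls `compute()`.
3. `compute()` evaluates `next(iter([]))`, which raises StopIteration; it propagates through parse (uncaught).
4. `return 24` in parse is not reached; the assignment to ret does not complete.
5. `except StopIteration` matches → ret = 124.
Result: 124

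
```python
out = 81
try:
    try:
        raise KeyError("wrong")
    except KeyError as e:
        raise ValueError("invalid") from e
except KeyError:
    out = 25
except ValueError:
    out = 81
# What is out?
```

Step-by-step execution trace:
1. Inner try raises KeyError; inner `except KeyError as e` catches it.
2. `raise ValueError(...) from e` raises ValueError (KeyError is attached as __cause__, but only ValueError is active).
3. Outer `except KeyError` does not match ValueError; skipped.
4. Outer `except ValueError` matches → out = 81.
Result: 81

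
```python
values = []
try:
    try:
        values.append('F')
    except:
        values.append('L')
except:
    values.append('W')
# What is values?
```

Step-by-step execution trace:
1. Inner try: `values.append('F')` → values = ['F']. No exception raised.
2. Inner `except` is skipped.
3. Inner try completes normally; outer `except` is skipped.
Result: ['F']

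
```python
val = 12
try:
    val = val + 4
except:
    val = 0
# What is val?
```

Step-by-step execution trace:
1. val starts at 12.
2. try: `val = val + 4` → val = 16. No exception raised.
3. `except` is skipped.
Result: 16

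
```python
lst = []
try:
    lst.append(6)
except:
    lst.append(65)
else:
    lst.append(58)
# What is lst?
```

Step-by-step execution trace:
1. try: `lst.append(6)` → lst = [6]. No exception raised.
2. `except` is skipped.
3. `else` runs (try completed without exception): `lst.append(58)` → lst = [6, 58].
Result: [6, 58]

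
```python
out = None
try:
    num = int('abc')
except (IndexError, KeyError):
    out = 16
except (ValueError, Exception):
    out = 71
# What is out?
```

Step-by-step execution trace:
1. `num = int('abc')` raises ValueError.
2. `except (IndexError, KeyError)` does not match ValueError; skipped.
3. `except (ValueError, Exception)` matches (ValueError is in the tuple) → out = 71.
Result: 71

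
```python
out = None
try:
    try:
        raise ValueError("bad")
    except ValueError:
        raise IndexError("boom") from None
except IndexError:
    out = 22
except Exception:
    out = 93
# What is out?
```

Step-by-step execution trace:
1. Inner try raises ValueError; inner `except ValueError` catches it.
2. `raise IndexError(...) from None` raises IndexError (from None suppresses __context__, but the active exception is still IndexError).
3. Outer `except IndexError` matches → out = 22.
4. `except Exception` is not reached.
Result: 22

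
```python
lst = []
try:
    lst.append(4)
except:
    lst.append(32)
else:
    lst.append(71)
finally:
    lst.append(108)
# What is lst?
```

Step-by-step execution trace:
1. try: `lst.append(4)` → lst = [4]. No exception raised.
2. `except` is skipped.
3. `else` runs: `lst.append(71)` → lst = [4, 71].
4. `finally` always runs: `lst.append(108)` → lst = [4, 71, 108].
Result: [4, 71, 108]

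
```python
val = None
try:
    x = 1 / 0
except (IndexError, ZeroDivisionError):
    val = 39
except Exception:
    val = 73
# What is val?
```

Step-by-step execution trace:
1. `x = 1 / 0` raises ZeroDivisionError.
2. `except (IndexError, ZeroDivisionError)` matches (ZeroDivisionError is in the tuple) → val = 39.
3. `except Exception` is not reached.
Result: 39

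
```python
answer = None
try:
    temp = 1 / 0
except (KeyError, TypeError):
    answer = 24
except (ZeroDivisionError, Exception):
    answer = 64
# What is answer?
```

Step-by-step execution trace:
1. `temp = 1 / 0` raises ZeroDivisionError.
2. `except (KeyError, TypeError)` does not match ZeroDivisionError; skipped.
3. `except (ZeroDivisionError, Exception)` matches (ZeroDivisionError is in the tuple) → answer = 64.
Result: 64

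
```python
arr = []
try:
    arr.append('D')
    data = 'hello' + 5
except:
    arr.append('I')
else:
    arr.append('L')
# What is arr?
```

Step-by-step execution trace:
1. try: `arr.append('D')` → arr = ['D'].
2. `data = 'hello' + 5` raises TypeError.
3. bare `except` matches → `arr.append('I')` → arr = ['D', 'I'].
4. `else` is skipped (an exception was raised).
Result: ['D', 'I']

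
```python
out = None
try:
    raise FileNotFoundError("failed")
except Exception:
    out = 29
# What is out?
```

Step-by-step execution trace:
1. `raise FileNotFoundError(...)` raises FileNotFoundError.
2. `except Exception` matches (FileNotFoundError is a subclass of Exception) → out = 29.
Result: 29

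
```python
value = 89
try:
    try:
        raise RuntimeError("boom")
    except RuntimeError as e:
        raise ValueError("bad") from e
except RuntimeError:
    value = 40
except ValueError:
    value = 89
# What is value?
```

Step-by-step execution trace:
1. Inner try raises RuntimeError; inner `except RuntimeError as e` catches it.
2. `raise ValueError(...) from e` raises ValueError (RuntimeError is attached as __cause__, but only ValueError is active).
3. Outer `except RuntimeError` does not match ValueError; skipped.
4. Outer `except ValueError` matches → value = 89.
Result: 89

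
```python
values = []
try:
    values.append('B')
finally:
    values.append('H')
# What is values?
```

Step-by-step execution trace:
1. try: `values.append('B')` → values = ['B'].
2. The try body completes without raising.
3. finally always runs: `values.append('H')` → values = ['B', 'H'].
Result: ['B', 'H']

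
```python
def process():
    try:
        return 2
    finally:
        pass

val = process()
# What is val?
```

Step-by-step execution trace:
1. `process()` enters try: `return 2` sets pending return value 2.
2. Before returning, `finally: pass` runs (no effect).
3. process() returns 2 → val = 2.
Result: 2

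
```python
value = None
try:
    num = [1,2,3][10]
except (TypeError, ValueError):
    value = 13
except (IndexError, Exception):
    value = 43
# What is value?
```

Step-by-step execution trace:
1. `num = [1,2,3][10]` raises IndexError.
2. `except (TypeError, ValueError)` does not match IndexError; skipped.
3. `except (IndexError, Exception)` matches (IndexError is in the tuple) → value = 43.
Result: 43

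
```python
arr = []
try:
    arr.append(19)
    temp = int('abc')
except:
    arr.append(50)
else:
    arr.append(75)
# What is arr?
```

Step-by-step execution trace:
1. try: `arr.append(19)` → arr = [19].
2. `temp = int('abc')` raises ValueError.
3. bare `except` matches → `arr.append(50)` → arr = [19, 50].
4. `else` is skipped (an exception was raised).
Result: [19, 50]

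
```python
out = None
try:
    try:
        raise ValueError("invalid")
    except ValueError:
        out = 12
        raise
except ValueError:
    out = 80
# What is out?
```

Step-by-step execution trace:
1. Inner try: `raise ValueError("invalid")` raises ValueError.
2. Inner `except ValueError` matches → out = 12.
3. bare `raise` re-raises the same ValueError.
4. Outer `except ValueError` matches → out = 80.
Result: 80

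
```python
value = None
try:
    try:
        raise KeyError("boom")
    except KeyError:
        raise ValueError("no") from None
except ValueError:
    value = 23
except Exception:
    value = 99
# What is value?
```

Step-by-step execution trace:
1. Inner try raises KeyError; inner `except KeyError` catches it.
2. `raise ValueError(...) from None` raises ValueError (from None suppresses __context__, but the active exception is still ValueError).
3. Outer `except ValueError` matches → value = 23.
4. `except Exception` is not reached.
Result: 23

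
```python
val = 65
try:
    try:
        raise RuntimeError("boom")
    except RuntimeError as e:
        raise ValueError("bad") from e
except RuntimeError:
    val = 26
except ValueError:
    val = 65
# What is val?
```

Step-by-step execution trace:
1. Inner try raises RuntimeError; inner `except RuntimeError as e` catches it.
2. `raise ValueError(...) from e` raises ValueError (RuntimeError is attached as __cause__, but only ValueError is active).
3. Outer `except RuntimeError` does not match ValueError; skipped.
4. Outer `except ValueError` matches → val = 65.
Result: 65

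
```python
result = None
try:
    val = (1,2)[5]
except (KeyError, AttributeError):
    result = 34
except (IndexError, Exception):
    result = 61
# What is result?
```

Step-by-step execution trace:
1. `val = (1,2)[5]` raises IndexError.
2. `except (KeyError, AttributeError)` does not match IndexError; skipped.
3. `except (IndexError, Exception)` matches (IndexError is in the tuple) → result = 61.
Result: 61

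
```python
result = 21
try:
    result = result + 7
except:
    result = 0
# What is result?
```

Step-by-step execution trace:
1. result starts at 21.
2. try: `result = result + 7` → result = 28. No exception raised.
3. `except` is skipped.
Result: 28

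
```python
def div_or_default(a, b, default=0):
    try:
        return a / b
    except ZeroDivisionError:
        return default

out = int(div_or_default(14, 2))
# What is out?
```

Step-by-step execution trace:
1. `div_or_default(14, 2)` enters try: `return 14 / 2` → returns 7.0. No exception raised.
2. `except ZeroDivisionError` is skipped.
3. `int(7.0)` → 7 → out = 7.
Result: 7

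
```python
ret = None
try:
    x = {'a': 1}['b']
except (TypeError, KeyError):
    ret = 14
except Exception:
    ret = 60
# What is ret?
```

Step-by-step execution trace:
1. `x = {'a': 1}['b']` raises KeyError.
2. `except (TypeError, KeyError)` matches (KeyError is in the tuple) → ret = 14.
3. `except Exception` is not reached.
Result: 14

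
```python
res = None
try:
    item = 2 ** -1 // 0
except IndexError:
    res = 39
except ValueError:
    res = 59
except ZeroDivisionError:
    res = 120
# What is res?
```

Step-by-step execution trace:
1. `item = 2 ** -1 // 0` raises ZeroDivisionError.
2. `except IndexError` does not match ZeroDivisionError; skipped.
3. `except ValueError` does not match ZeroDivisionError; skipped.
4. `except ZeroDivisionError` matches → res = 120.
Result: 120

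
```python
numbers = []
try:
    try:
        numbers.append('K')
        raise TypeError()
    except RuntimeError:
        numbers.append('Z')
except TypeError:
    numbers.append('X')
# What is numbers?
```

Step-by-step execution trace:
1. Inner try: `numbers.append('K')` → numbers = ['K'].
2. `raise TypeError()` raises TypeError.
3. Inner `except RuntimeError` does not match TypeError; exception propagates to outer try.
4. Outer `except TypeError` matches → `numbers.append('X')` → numbers = ['K', 'X'].
Result: ['K', 'X']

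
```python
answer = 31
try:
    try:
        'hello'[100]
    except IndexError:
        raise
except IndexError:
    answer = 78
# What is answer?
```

Step-by-step execution trace:
1. Inner try: `'hello'[100]` raises IndexError.
2. Inner `except IndexError` matches; bare `raise` re-raises the same IndexError.
3. Outer `except IndexError` matches → answer = 78.
Result: 78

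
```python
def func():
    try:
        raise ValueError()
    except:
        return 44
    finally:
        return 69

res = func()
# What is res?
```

Step-by-step execution trace:
1. `func()` enters try: `raise ValueError()` raises ValueError.
2. bare `except` matches → `return 44` sets pending return value 44.
3. Before returning, `finally: return 69` runs and overrides the pending return.
4. func() returns 69 → res = 69.
Result: 69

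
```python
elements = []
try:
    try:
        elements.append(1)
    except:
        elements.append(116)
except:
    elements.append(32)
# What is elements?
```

Step-by-step execution trace:
1. Inner try: `elements.append(1)` → elements = [1]. No exception raised.
2. Inner `except` is skipped.
3. Inner try completes normally; outer `except` is skipped.
Result: [1]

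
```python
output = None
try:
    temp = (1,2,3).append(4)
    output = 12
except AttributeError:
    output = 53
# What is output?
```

Step-by-step execution trace:
1. `temp = (1,2,3).append(4)` raises AttributeError.
2. `output = 12` is not reached.
3. `except AttributeError` matches → output = 53.
Result: 53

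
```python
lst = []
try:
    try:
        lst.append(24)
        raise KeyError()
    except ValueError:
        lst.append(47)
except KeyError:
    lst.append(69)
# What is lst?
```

Step-by-step execution trace:
1. Inner try: `lst.append(24)` → lst = [24].
2. `raise KeyError()` raises KeyError.
3. Inner `except ValueError` does not match KeyError; exception propagates to outer try.
4. Outer `except KeyError` matches → `lst.append(69)` → lst = [24, 69].
Result: [24, 69]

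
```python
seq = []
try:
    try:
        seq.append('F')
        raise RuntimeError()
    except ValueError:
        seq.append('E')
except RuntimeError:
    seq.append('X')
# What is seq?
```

Step-by-step execution trace:
1. Inner try: `seq.append('F')` → seq = ['F'].
2. `raise RuntimeError()` raises RuntimeError.
3. Inner `except ValueError` does not match RuntimeError; exception propagates to outer try.
4. Outer `except RuntimeError` matches → `seq.append('X')` → seq = ['F', 'X'].
Result: ['F', 'X']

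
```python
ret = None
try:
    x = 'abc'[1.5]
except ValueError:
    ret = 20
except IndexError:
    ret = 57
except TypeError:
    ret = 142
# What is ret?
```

Step-by-step execution trace:
1. `x = 'abc'[1.5]` raises TypeError.
2. `except ValueError` does not match TypeError; skipped.
3. `except IndexError` does not match TypeError; skipped.
4. `except TypeError` matches → ret = 142.
Result: 142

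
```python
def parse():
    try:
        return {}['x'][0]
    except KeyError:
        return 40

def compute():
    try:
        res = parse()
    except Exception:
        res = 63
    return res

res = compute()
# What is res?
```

Step-by-step execution trace:
1. `compute()` calls `parse()`.
2. In parse: `{}['x'][0]` raises KeyError; `except KeyError` catches it → returns 40.
3. In compute: `res = parse()` → res = 40. No exception reaches compute.
4. `except Exception` is skipped; compute returns 40.
5. res = 40.
Result: 40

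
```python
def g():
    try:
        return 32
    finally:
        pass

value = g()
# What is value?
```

Step-by-step execution trace:
1. `g()` enters try: `return 32` sets pending return value 32.
2. Before returning, `finally: pass` runs (no effect).
3. g() returns 32 → value = 32.
Result: 32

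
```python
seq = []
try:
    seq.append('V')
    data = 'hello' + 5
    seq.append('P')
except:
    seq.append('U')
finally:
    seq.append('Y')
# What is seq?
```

Step-by-step execution trace:
1. try: `seq.append('V')` → seq = ['V'].
2. `data = 'hello' + 5` raises TypeError; `seq.append('P')` is not reached.
3. bare `except` matches → `seq.append('U')` → seq = ['V', 'U'].
4. finally always runs: `seq.append('Y')` → seq = ['V', 'U', 'Y'].
Result: ['V', 'U', 'Y']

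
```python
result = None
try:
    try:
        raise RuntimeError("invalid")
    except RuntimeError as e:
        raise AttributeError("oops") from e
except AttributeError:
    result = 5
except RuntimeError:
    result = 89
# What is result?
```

Step-by-step execution trace:
1. Inner try raises RuntimeError; inner `except RuntimeError as e` catches it.
2. `raise AttributeError(...) from e` raises AttributeError (RuntimeError is attached as __cause__, but only AttributeError is active).
3. Outer `except AttributeError` matches → result = 5.
4. `except RuntimeError` is not reached.
Result: 5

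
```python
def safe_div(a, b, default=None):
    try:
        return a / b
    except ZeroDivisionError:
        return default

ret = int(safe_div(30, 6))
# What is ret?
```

Step-by-step execution trace:
1. `safe_div(30, 6)` enters try: `return 30 / 6` → returns 5.0. No exception raised.
2. `except ZeroDivisionError` is skipped.
3. `int(5.0)` → 5 → ret = 5.
Result: 5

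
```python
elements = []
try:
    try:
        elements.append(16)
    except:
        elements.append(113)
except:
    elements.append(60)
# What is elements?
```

Step-by-step execution trace:
1. Inner try: `elements.append(16)` → elements = [16]. No exception raised.
2. Inner `except` is skipped.
3. Inner try completes normally; outer `except` is skipped.
Result: [16]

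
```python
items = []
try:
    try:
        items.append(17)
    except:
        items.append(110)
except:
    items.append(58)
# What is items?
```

Step-by-step execution trace:
1. Inner try: `items.append(17)` → items = [17]. No exception raised.
2. Inner `except` is skipped.
3. Inner try completes normally; outer `except` is skipped.
Result: [17]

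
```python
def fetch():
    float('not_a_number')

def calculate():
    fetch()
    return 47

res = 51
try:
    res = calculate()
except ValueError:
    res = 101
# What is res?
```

Step-by-step execution trace:
1. res starts at 51.
2. try: `calculate()` calls `fetch()`.
3. `fetch()` evaluates `float('not_a_number')`, which raises ValueError; it propagates through calculate (uncaught).
4. `return 47` in calculate is not reached; the assignment to res does not complete.
5. `except ValueError` matches → res = 101.
Result: 101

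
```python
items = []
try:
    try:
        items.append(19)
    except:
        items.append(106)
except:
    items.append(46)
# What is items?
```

Step-by-step execution trace:
1. Inner try: `items.append(19)` → items = [19]. No exception raised.
2. Inner `except` is skipped.
3. Inner try completes normally; outer `except` is skipped.
Result: [19]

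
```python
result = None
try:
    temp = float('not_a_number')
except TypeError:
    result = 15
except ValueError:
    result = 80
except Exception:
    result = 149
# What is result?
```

Step-by-step execution trace:
1. `temp = float('not_a_number')` raises ValueError.
2. `except TypeError` does not match ValueError; skipped.
3. `except ValueError` matches → result = 80.
4. Remaining except clauses are skipped.
Result: 80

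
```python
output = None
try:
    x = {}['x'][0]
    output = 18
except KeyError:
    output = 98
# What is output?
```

Step-by-step execution trace:
1. `x = {}['x'][0]` raises KeyError.
2. `output = 18` is not reached.
3. `except KeyError` matches → output = 98.
Result: 98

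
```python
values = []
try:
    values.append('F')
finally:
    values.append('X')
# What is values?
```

Step-by-step execution trace:
1. try: `values.append('F')` → values = ['F'].
2. The try body completes without raising.
3. finally always runs: `values.append('X')` → values = ['F', 'X'].
Result: ['F', 'X']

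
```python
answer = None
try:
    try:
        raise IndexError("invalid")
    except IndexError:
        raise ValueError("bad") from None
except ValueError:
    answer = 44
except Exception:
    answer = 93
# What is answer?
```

Step-by-step execution trace:
1. Inner try raises IndexError; inner `except IndexError` catches it.
2. `raise ValueError(...) from None` raises ValueError (from None suppresses __context__, but the active exception is still ValueError).
3. Outer `except ValueError` matches → answer = 44.
4. `except Exception` is not reached.
Result: 44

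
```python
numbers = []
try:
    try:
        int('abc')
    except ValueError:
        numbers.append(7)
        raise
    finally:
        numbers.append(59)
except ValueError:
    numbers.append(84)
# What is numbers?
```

Step-by-step execution trace:
1. Inner try: `int('abc')` raises ValueError.
2. Inner `except ValueError` matches → `numbers.append(7)` → numbers = [7].
3. bare `raise` re-raises ValueError.
4. Inner `finally` runs during unwinding: `numbers.append(59)` → numbers = [7, 59].
5. Outer `except ValueError` matches → `numbers.append(84)` → numbers = [7, 59, 84].
Result: [7, 59, 84]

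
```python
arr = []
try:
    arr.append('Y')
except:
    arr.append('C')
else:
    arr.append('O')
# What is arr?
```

Step-by-step execution trace:
1. try: `arr.append('Y')` → arr = ['Y']. No exception raised.
2. `except` is skipped.
3. `else` runs (try completed without exception): `arr.append('O')` → arr = ['Y', 'O'].
Result: ['Y', 'O']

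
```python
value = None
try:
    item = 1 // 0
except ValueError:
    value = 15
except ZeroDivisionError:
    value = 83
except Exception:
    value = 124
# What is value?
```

Step-by-step execution trace:
1. `item = 1 // 0` raises ZeroDivisionError.
2. `except ValueError` does not match ZeroDivisionError; skipped.
3. `except ZeroDivisionError` matches → value = 83.
4. Remaining except clauses are skipped.
Result: 83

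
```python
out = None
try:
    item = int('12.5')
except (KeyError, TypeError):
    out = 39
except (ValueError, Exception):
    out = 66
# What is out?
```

Step-by-step execution trace:
1. `item = int('12.5')` raises ValueError.
2. `except (KeyError, TypeError)` does not match ValueError; skipped.
3. `except (ValueError, Exception)` matches (ValueError is in the tuple) → out = 66.
Result: 66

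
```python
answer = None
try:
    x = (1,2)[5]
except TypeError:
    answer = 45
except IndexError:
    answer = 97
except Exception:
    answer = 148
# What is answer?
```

Step-by-step execution trace:
1. `x = (1,2)[5]` raises IndexError.
2. `except TypeError` does not match IndexError; skipped.
3. `except IndexError` matches → answer = 97.
4. Remaining except clauses are skipped.
Result: 97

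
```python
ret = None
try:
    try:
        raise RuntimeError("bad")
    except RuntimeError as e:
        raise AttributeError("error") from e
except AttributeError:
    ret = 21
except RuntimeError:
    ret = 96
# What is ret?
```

Step-by-step execution trace:
1. Inner try raises RuntimeError; inner `except RuntimeError as e` catches it.
2. `raise AttributeError(...) from e` raises AttributeError (RuntimeError is attached as __cause__, but only AttributeError is active).
3. Outer `except AttributeError` matches → ret = 21.
4. `except RuntimeError` is not reached.
Result: 21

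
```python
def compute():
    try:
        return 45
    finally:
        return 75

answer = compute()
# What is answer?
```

Step-by-step execution trace:
1. `compute()` enters try: `return 45` sets pending return value 45.
2. Before returning, `finally: return 75` runs and overrides the pending return.
3. compute() returns 75 → answer = 75.
Result: 75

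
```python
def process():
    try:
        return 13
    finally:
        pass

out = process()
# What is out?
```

Step-by-step execution trace:
1. `process()` enters try: `return 13` sets pending return value 13.
2. Before returning, `finally: pass` runs (no effect).
3. process() returns 13 → out = 13.
Result: 13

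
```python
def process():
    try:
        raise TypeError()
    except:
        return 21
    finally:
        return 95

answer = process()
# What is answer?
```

Step-by-step execution trace:
1. `process()` enters try: `raise TypeError()` raises TypeError.
2. bare `except` matches → `return 21` sets pending return value 21.
3. Before returning, `finally: return 95` runs and overrides the pending return.
4. process() returns 95 → answer = 95.
Result: 95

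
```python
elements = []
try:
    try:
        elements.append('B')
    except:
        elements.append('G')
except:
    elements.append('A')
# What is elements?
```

Step-by-step execution trace:
1. Inner try: `elements.append('B')` → elements = ['B']. No exception raised.
2. Inner `except` is skipped.
3. Inner try completes normally; outer `except` is skipped.
Result: ['B']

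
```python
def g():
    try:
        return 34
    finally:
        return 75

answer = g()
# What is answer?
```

Step-by-step execution trace:
1. `g()` enters try: `return 34` sets pending return value 34.
2. Before returning, `finally: return 75` runs and overrides the pending return.
3. g() returns 75 → answer = 75.
Result: 75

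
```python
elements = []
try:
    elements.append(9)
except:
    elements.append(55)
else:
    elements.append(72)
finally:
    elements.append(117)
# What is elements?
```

Step-by-step execution trace:
1. try: `elements.append(9)` → elements = [9]. No exception raised.
2. `except` is skipped.
3. `else` runs: `elements.append(72)` → elements = [9, 72].
4. `finally` always runs: `elements.append(117)` → elements = [9, 72, 117].
Result: [9, 72, 117]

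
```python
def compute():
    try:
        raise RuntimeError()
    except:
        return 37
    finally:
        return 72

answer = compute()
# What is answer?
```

Step-by-step execution trace:
1. `compute()` enters try: `raise RuntimeError()` raises RuntimeError.
2. bare `except` matches → `return 37` sets pending return value 37.
3. Before returning, `finally: return 72` runs and overrides the pending return.
4. compute() returns 72 → answer = 72.
Result: 72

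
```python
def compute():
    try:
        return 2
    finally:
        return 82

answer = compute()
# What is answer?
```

Step-by-step execution trace:
1. `compute()` enters try: `return 2` sets pending return value 2.
2. Before returning, `finally: return 82` runs and overrides the pending return.
3. compute() returns 82 → answer = 82.
Result: 82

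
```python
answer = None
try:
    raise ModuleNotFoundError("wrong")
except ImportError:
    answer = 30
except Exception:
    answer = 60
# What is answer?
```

Step-by-step execution trace:
1. `raise ModuleNotFoundError(...)` raises ModuleNotFoundError.
2. `except ImportError` matches (ModuleNotFoundError is a subclass of ImportError) → answer = 30.
3. `except Exception` is not reached.
Result: 30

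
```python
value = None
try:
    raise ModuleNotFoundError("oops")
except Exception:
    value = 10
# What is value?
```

Step-by-step execution trace:
1. `raise ModuleNotFoundError(...)` raises ModuleNotFoundError.
2. `except Exception` matches (ModuleNotFoundError is a subclass of Exception) → value = 10.
Result: 10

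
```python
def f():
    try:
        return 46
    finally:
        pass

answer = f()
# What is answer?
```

Step-by-step execution trace:
1. `f()` enters try: `return 46` sets pending return value 46.
2. Before returning, `finally: pass` runs (no effect).
3. f() returns 46 → answer = 46.
Result: 46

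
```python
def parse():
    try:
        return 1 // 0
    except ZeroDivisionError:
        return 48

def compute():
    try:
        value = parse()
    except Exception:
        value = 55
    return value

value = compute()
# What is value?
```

Step-by-step execution trace:
1. `compute()` calls `parse()`.
2. In parse: `1 // 0` raises ZeroDivisionError; `except ZeroDivisionError` catches it → returns 48.
3. In compute: `value = parse()` → value = 48. No exception reaches compute.
4. `except Exception` is skipped; compute returns 48.
5. value = 48.
Result: 48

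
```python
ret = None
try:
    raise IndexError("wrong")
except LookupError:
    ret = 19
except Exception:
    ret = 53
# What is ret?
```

Step-by-step execution trace:
1. `raise IndexError(...)` raises IndexError.
2. `except LookupError` matches (IndexError is a subclass of LookupError) → ret = 19.
3. `except Exception` is not reached.
Result: 19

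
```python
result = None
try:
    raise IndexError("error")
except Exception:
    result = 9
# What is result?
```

Step-by-step execution trace:
1. `raise IndexError(...)` raises IndexError.
2. `except Exception` matches (IndexError is a subclass of Exception) → result = 9.
Result: 9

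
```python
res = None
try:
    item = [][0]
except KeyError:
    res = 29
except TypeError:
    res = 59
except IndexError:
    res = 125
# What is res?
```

Step-by-step execution trace:
1. `item = [][0]` raises IndexError.
2. `except KeyError` does not match IndexError; skipped.
3. `except TypeError` does not match IndexError; skipped.
4. `except IndexError` matches → res = 125.
Result: 125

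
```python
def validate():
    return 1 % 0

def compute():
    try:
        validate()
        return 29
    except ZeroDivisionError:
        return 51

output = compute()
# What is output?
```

Step-by-step execution trace:
1. `compute()` calls `validate()`.
2. `validate()` evaluates `1 % 0`, which raises ZeroDivisionError; it propagates to the caller.
3. `return 29` is not reached.
4. `except ZeroDivisionError` in compute matches → returns 51.
5. output = 51.
Result: 51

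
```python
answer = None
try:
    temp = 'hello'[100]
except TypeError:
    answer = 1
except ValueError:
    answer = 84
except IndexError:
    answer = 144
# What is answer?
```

Step-by-step execution trace:
1. `temp = 'hello'[100]` raises IndexError.
2. `except TypeError` does not match IndexError; skipped.
3. `except ValueError` does not match IndexError; skipped.
4. `except IndexError` matches → answer = 144.
Result: 144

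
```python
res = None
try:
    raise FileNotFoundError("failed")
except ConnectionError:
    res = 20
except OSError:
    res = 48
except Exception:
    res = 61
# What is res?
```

Step-by-step execution trace:
1. `raise FileNotFoundError(...)` raises FileNotFoundError.
2. `except ConnectionError` does not match (FileNotFoundError is not a subclass of ConnectionError); skipped.
3. `except OSError` matches (FileNotFoundError is a subclass of OSError) → res = 48.
4. `except Exception` is not reached.
Result: 48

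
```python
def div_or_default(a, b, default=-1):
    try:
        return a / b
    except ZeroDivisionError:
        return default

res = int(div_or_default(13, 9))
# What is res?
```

Step-by-step execution trace:
1. `div_or_default(13, 9)` enters try: `return 13 / 9` → returns 1.4444444444444444. No exception raised.
2. `except ZeroDivisionError` is skipped.
3. `int(1.4444444444444444)` → 1 → res = 1.
Result: 1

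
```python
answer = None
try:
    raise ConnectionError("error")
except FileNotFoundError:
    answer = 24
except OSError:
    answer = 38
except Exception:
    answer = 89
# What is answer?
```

Step-by-step execution trace:
1. `raise ConnectionError(...)` raises ConnectionError.
2. `except FileNotFoundError` does not match (ConnectionError is not a subclass of FileNotFoundError); skipped.
3. `except OSError` matches (ConnectionError is a subclass of OSError) → answer = 38.
4. `except Exception` is not reached.
Result: 38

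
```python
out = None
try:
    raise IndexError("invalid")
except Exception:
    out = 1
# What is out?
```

Step-by-step execution trace:
1. `raise IndexError(...)` raises IndexError.
2. `except Exception` matches (IndexError is a subclass of Exception) → out = 1.
Result: 1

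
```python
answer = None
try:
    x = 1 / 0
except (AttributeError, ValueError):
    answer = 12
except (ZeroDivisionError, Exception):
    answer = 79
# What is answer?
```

Step-by-step execution trace:
1. `x = 1 / 0` raises ZeroDivisionError.
2. `except (AttributeError, ValueError)` does not match ZeroDivisionError; skipped.
3. `except (ZeroDivisionError, Exception)` matches (ZeroDivisionError is in the tuple) → answer = 79.
Result: 79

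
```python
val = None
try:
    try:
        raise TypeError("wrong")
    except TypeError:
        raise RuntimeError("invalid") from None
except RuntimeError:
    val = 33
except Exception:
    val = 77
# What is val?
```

Step-by-step execution trace:
1. Inner try raises TypeError; inner `except TypeError` catches it.
2. `raise RuntimeError(...) from None` raises RuntimeError (from None suppresses __context__, but the active exception is still RuntimeError).
3. Outer `except RuntimeError` matches → val = 33.
4. `except Exception` is not reached.
Result: 33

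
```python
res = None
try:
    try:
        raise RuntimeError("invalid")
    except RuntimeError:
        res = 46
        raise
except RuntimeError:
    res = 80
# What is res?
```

Step-by-step execution trace:
1. Inner try: `raise RuntimeError("invalid")` raises RuntimeError.
2. Inner `except RuntimeError` matches → res = 46.
3. bare `raise` re-raises the same RuntimeError.
4. Outer `except RuntimeError` matches → res = 80.
Result: 80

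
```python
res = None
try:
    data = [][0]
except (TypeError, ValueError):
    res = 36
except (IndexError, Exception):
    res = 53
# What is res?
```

Step-by-step execution trace:
1. `data = [][0]` raises IndexError.
2. `except (TypeError, ValueError)` does not match IndexError; skipped.
3. `except (IndexError, Exception)` matches (IndexError is in the tuple) → res = 53.
Result: 53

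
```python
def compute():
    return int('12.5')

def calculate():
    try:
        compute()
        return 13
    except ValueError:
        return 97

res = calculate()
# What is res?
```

Step-by-step execution trace:
1. `calculate()` calls `compute()`.
2. `compute()` evaluates `int('12.5')`, which raises ValueError; it propagates to the caller.
3. `return 13` is not reached.
4. `except ValueError` in calculate matches → returns 97.
5. res = 97.
Result: 97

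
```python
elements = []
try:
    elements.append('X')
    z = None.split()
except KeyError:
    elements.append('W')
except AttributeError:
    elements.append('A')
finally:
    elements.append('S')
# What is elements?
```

Step-by-step execution trace:
1. try: `elements.append('X')` → elements = ['X'].
2. `z = None.split()` raises AttributeError.
3. `except KeyError` does not match AttributeError; skipped.
4. `except AttributeError` matches → `elements.append('A')` → elements = ['X', 'A'].
5. finally always runs: `elements.append('S')` → elements = ['X', 'A', 'S'].
Result: ['X', 'A', 'S']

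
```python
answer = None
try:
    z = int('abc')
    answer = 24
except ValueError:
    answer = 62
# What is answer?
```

Step-by-step execution trace:
1. `z = int('abc')` raises ValueError.
2. `answer = 24` is not reached.
3. `except ValueError` matches → answer = 62.
Result: 62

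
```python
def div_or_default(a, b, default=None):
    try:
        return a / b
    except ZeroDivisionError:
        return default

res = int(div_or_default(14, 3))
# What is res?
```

Step-by-step execution trace:
1. `div_or_default(14, 3)` enters try: `return 14 / 3` → returns 4.666666666666667. No exception raised.
2. `except ZeroDivisionError` is skipped.
3. `int(4.666666666666667)` → 4 → res = 4.
Result: 4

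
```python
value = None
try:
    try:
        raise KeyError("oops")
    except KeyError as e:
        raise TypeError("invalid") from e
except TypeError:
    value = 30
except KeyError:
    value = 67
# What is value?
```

Step-by-step execution trace:
1. Inner try raises KeyError; inner `except KeyError as e` catches it.
2. `raise TypeError(...) from e` raises TypeError (KeyError is attached as __cause__, but only TypeError is active).
3. Outer `except TypeError` matches → value = 30.
4. `except KeyError` is not reached.
Result: 30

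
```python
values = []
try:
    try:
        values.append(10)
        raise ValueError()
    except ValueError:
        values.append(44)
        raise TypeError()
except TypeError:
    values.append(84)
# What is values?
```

Step-by-step execution trace:
1. Inner try: `values.append(10)` → values = [10].
2. `raise ValueError()` raises ValueError.
3. Inner `except ValueError` matches → `values.append(44)` → values = [10, 44].
4. `raise TypeError()` raises TypeError; propagates to outer try.
5. Outer `except TypeError` matches → `values.append(84)` → values = [10, 44, 84].
Result: [10, 44, 84]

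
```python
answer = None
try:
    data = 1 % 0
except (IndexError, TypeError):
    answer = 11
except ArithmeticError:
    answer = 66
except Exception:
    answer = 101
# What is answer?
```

Step-by-step execution trace:
1. `data = 1 % 0` raises ZeroDivisionError.
2. `except (IndexError, TypeError)` does not match ZeroDivisionError; skipped.
3. `except ArithmeticError` matches (ZeroDivisionError is a subclass of ArithmeticError) → answer = 66.
4. `except Exception` is not reached.
Result: 66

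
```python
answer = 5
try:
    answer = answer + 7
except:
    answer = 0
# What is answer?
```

Step-by-step execution trace:
1. answer starts at 5.
2. try: `answer = answer + 7` → answer = 12. No exception raised.
3. `except` is skipped.
Result: 12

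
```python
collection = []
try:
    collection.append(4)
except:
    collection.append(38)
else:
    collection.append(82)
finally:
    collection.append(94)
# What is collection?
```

Step-by-step execution trace:
1. try: `collection.append(4)` → collection = [4]. No exception raised.
2. `except` is skipped.
3. `else` runs: `collection.append(82)` → collection = [4, 82].
4. `finally` always runs: `collection.append(94)` → collection = [4, 82, 94].
Result: [4, 82, 94]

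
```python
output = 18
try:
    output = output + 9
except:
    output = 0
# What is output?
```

Step-by-step execution trace:
1. output starts at 18.
2. try: `output = output + 9` → output = 27. No exception raised.
3. `except` is skipped.
Result: 27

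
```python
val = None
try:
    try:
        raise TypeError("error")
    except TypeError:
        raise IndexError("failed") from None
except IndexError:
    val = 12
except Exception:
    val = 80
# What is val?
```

Step-by-step execution trace:
1. Inner try raises TypeError; inner `except TypeError` catches it.
2. `raise IndexError(...) from None` raises IndexError (from None suppresses __context__, but the active exception is still IndexError).
3. Outer `except IndexError` matches → val = 12.
4. `except Exception` is not reached.
Result: 12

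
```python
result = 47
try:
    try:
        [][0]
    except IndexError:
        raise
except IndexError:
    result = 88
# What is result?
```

Step-by-step execution trace:
1. Inner try: `[][0]` raises IndexError.
2. Inner `except IndexError` matches; bare `raise` re-raises the same IndexError.
3. Outer `except IndexError` matches → result = 88.
Result: 88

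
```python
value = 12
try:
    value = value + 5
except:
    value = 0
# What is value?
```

Step-by-step execution trace:
1. value starts at 12.
2. try: `value = value + 5` → value = 17. No exception raised.
3. `except` is skipped.
Result: 17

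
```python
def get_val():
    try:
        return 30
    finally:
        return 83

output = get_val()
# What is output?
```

Step-by-step execution trace:
1. `get_val()` enters try: `return 30` sets pending return value 30.
2. Before returning, `finally: return 83` runs and overrides the pending return.
3. get_val() returns 83 → output = 83.
Result: 83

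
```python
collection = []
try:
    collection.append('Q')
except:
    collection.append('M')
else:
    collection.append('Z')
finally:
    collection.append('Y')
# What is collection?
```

Step-by-step execution trace:
1. try: `collection.append('Q')` → collection = ['Q']. No exception raised.
2. `except` is skipped.
3. `else` runs: `collection.append('Z')` → collection = ['Q', 'Z'].
4. `finally` always runs: `collection.append('Y')` → collection = ['Q', 'Z', 'Y'].
Result: ['Q', 'Z', 'Y']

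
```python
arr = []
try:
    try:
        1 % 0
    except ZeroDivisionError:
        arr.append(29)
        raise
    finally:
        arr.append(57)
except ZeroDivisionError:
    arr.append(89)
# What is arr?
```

Step-by-step execution trace:
1. Inner try: `1 % 0` raises ZeroDivisionError.
2. Inner `except ZeroDivisionError` matches → `arr.append(29)` → arr = [29].
3. bare `raise` re-raises ZeroDivisionError.
4. Inner `finally` runs during unwinding: `arr.append(57)` → arr = [29, 57].
5. Outer `except ZeroDivisionError` matches → `arr.append(89)` → arr = [29, 57, 89].
Result: [29, 57, 89]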